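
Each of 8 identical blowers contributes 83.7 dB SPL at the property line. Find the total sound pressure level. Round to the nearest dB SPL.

With 8 equal, uncorrelated contributions the intensity is 8× that of one unit, giving a rise of 10·log₁₀ 8.
L_total = 83.7 + 10·log₁₀(8) = 83.7 + 9.031 = 92.73 dB SPL.

93 dB SPL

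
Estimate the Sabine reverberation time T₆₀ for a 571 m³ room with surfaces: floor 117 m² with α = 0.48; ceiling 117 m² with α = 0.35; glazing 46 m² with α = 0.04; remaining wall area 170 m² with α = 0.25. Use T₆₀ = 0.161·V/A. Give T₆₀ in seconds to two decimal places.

0.65 s

Summing Sᵢαᵢ: 117·0.48 + 117·0.35 + 46·0.04 + 170·0.25 = 141.45 m².
T₆₀ = 0.161·V/A = 0.161·571/141.45 = 0.650 s.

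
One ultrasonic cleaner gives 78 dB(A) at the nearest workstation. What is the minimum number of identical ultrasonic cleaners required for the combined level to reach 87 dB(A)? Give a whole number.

N identical sources give L₁ + 10·log₁₀ N, so require 10·log₁₀ N ≥ 87 − 78 = 9.0 dB.
N ≥ 10^(9.0/10) = 7.943, so N = 8.

8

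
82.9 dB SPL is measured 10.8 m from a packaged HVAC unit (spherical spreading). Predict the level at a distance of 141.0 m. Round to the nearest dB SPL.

61 dB SPL

Point-source attenuation: ΔL = 20·log₁₀(r₂/r₁) = 20·log₁₀(141.0/10.8) = 22.316 dB.
L₂ = 82.9 − 20·log₁₀(141.0/10.8) = 82.9 − 22.316 = 60.58 dB SPL.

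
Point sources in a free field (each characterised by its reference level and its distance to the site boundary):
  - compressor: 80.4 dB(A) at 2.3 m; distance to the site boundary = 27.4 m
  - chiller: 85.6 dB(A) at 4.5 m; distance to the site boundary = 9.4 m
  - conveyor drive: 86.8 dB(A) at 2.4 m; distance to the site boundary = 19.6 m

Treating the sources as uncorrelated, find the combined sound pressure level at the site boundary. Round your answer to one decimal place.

Apply inverse-square spreading to bring every level to the receiver, then sum 10^(L/10).
compressor: 80.4 − 20·log₁₀(27.4/2.3) = 80.4 − 21.52 = 58.88 dB(A).
chiller: 85.6 − 20·log₁₀(9.4/4.5) = 85.6 − 6.40 = 79.20 dB(A).
conveyor drive: 86.8 − 20·log₁₀(19.6/2.4) = 86.8 − 18.24 = 68.56 dB(A).
Σ 10^(L/10) = 9.116e+07 → L_total = 10·log₁₀(9.116e+07) = 79.60 dB(A).

79.6 dB(A)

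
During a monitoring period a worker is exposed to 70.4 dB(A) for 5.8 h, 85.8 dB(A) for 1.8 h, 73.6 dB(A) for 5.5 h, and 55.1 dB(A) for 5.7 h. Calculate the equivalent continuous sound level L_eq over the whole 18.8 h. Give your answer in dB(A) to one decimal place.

76.7 dB(A)

The energy average is taken in the linear domain: L_eq = 10·log₁₀[(Σ tᵢ·10^(Lᵢ/10))/T], T = 18.8 h.
Σ tᵢ·10^(Lᵢ/10) = 5.8·10^(70.4/10) + 1.8·10^(85.8/10) + 5.5·10^(73.6/10) + 5.7·10^(55.1/10) = 8.758e+08.
L_eq = 10·log₁₀(8.758e+08/18.8) = 76.68 dB(A).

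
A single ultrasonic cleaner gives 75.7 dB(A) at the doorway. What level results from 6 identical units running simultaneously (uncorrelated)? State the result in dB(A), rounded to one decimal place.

L_total = L₁ + 10·log₁₀ N for N identical incoherent sources.
L_total = 75.7 + 10·log₁₀(6) = 75.7 + 7.782 = 83.48 dB(A).

83.5 dB(A)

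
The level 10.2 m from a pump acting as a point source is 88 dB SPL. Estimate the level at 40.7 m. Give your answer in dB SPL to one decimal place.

76.0 dB SPL

Spherical spreading from a point source gives a 20·log₁₀(r₂/r₁) drop.
L₂ = 88 − 20·log₁₀(40.7/10.2) = 88 − 12.020 = 75.98 dB SPL.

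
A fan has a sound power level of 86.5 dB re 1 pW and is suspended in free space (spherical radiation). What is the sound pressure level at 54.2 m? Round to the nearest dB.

41 dB

L_p = L_w − 10·log₁₀(4π·r²) with r = 54.2 m.
4π·r² = 3.692e+04 m², 10·log₁₀ of that is 45.672 dB.
L_p = 86.5 − 45.672 = 40.83 dB.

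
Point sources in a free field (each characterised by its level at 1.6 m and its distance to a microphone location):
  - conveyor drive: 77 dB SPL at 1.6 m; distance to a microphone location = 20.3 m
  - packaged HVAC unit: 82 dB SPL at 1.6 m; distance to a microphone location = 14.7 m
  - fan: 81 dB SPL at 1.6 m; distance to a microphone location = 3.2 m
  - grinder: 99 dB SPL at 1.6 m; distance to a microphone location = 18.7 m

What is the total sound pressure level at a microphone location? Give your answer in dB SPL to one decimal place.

Apply inverse-square spreading to bring every level to the receiver, then sum 10^(L/10).
conveyor drive: 77 − 20·log₁₀(20.3/1.6) = 77 − 22.07 = 54.93 dB SPL.
packaged HVAC unit: 82 − 20·log₁₀(14.7/1.6) = 82 − 19.26 = 62.74 dB SPL.
fan: 81 − 20·log₁₀(3.2/1.6) = 81 − 6.02 = 74.98 dB SPL.
grinder: 99 − 20·log₁₀(18.7/1.6) = 99 − 21.35 = 77.65 dB SPL.
Σ 10^(L/10) = 9.181e+07 → L_total = 10·log₁₀(9.181e+07) = 79.63 dB SPL.

79.6 dB SPL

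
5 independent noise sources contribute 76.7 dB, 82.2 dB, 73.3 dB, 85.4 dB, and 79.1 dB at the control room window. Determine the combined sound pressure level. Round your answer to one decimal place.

88.2 dB

For uncorrelated sources the intensities add, so convert each level to linear form, sum, and take 10·log₁₀ of the total.
Σ 10^(L/10) = 10^(76.7/10) + 10^(82.2/10) + 10^(73.3/10) + 10^(85.4/10) + 10^(79.1/10) = 6.621e+08.
L_total = 10·log₁₀(6.621e+08) = 88.21 dB.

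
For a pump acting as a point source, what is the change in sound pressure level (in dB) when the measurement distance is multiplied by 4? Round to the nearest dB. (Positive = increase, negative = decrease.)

With spherical spreading the level changes by −20·log₁₀(r₂/r₁).
ΔL = −20·log₁₀(4) = -12.04 dB.

-12 dB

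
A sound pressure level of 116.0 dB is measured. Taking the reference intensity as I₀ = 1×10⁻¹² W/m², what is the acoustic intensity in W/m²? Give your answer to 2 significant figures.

I/I₀ = 10^(116.0/10) = 3.981e+11, so I = 3.981e+11 × 10⁻¹² W/m².

0.40 W/m²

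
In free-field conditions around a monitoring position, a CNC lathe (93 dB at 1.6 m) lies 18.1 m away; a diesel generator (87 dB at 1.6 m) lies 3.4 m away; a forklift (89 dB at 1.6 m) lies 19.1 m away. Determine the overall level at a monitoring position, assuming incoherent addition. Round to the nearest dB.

81 dB

Apply inverse-square spreading to bring every level to the receiver, then sum 10^(L/10).
CNC lathe: 93 − 20·log₁₀(18.1/1.6) = 93 − 21.07 = 71.93 dB.
diesel generator: 87 − 20·log₁₀(3.4/1.6) = 87 − 6.55 = 80.45 dB.
forklift: 89 − 20·log₁₀(19.1/1.6) = 89 − 21.54 = 67.46 dB.
Σ 10^(L/10) = 1.322e+08 → L_total = 10·log₁₀(1.322e+08) = 81.21 dB.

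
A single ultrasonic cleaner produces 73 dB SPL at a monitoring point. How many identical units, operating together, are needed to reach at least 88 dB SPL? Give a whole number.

32

Need L₁ + 10·log₁₀ N ≥ 88, i.e. log₁₀ N ≥ 1.50.
N ≥ 10^(15.0/10) = 31.623, so N = 32.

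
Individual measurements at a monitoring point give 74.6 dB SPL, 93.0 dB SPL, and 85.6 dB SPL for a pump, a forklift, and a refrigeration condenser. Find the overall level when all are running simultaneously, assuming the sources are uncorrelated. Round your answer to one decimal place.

93.8 dB SPL

Incoherent sources combine by intensity addition: L_total = 10·log₁₀(Σ 10^(L_i/10)).
Σ 10^(L/10) = 10^(74.6/10) + 10^(93.0/10) + 10^(85.6/10) = 2.387e+09.
L_total = 10·log₁₀(2.387e+09) = 93.78 dB SPL.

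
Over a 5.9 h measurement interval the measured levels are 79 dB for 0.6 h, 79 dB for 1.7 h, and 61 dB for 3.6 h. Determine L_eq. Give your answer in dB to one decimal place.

75.0 dB

The energy average is taken in the linear domain: L_eq = 10·log₁₀[(Σ tᵢ·10^(Lᵢ/10))/T], T = 5.9 h.
Σ tᵢ·10^(Lᵢ/10) = 0.6·10^(79/10) + 1.7·10^(79/10) + 3.6·10^(61/10) = 1.872e+08.
L_eq = 10·log₁₀(1.872e+08/5.9) = 75.02 dB.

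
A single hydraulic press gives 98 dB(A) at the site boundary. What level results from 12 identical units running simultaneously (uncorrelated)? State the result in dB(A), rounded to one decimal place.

N identical incoherent sources raise the level by 10·log₁₀ N.
L_total = 98 + 10·log₁₀(12) = 98 + 10.792 = 108.79 dB(A).

108.8 dB(A)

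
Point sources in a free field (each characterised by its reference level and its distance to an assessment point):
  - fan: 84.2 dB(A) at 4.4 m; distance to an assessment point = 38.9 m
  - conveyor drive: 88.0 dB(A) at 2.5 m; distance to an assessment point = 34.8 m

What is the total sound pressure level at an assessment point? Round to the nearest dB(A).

First find each source's level at the receiver (point-source: −20·log₁₀(r/r_ref)), then combine on an intensity basis.
fan: 84.2 − 20·log₁₀(38.9/4.4) = 84.2 − 18.93 = 65.27 dB(A).
conveyor drive: 88.0 − 20·log₁₀(34.8/2.5) = 88.0 − 22.87 = 65.13 dB(A).
Σ 10^(L/10) = 6.621e+06 → L_total = 10·log₁₀(6.621e+06) = 68.21 dB(A).

68 dB(A)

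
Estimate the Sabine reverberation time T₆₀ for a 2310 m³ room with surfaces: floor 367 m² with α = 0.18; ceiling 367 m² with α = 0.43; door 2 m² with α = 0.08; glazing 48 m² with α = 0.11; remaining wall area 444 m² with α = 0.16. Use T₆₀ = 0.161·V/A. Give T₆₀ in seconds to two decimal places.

1.24 s

Total absorption A = 367·0.18 + 367·0.43 + 2·0.08 + 48·0.11 + 444·0.16 = 300.35 m² sabins.
T₆₀ = 0.161 × 2310 / 300.35 = 1.238 s.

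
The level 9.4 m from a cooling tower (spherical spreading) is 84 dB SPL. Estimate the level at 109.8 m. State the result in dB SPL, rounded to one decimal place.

Point-source attenuation: ΔL = 20·log₁₀(r₂/r₁) = 20·log₁₀(109.8/9.4) = 21.349 dB.
L₂ = 84 − 20·log₁₀(109.8/9.4) = 84 − 21.349 = 62.65 dB SPL.

62.7 dB SPL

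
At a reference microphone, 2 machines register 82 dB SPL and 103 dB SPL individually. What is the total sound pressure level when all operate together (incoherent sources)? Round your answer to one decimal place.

103.0 dB SPL

Incoherent sources combine by intensity addition: L_total = 10·log₁₀(Σ 10^(L_i/10)).
Σ 10^(L/10) = 10^(82/10) + 10^(103/10) = 2.011e+10.
L_total = 10·log₁₀(2.011e+10) = 103.03 dB SPL.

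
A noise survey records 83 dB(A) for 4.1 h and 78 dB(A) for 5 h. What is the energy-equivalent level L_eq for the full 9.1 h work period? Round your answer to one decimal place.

81.0 dB(A)

Weight each interval's intensity by its duration and average over T = 9.1 h:
Σ tᵢ·10^(Lᵢ/10) = 4.1·10^(83/10) + 5·10^(78/10) = 1.134e+09.
L_eq = 10·log₁₀(1.134e+09/9.1) = 80.95 dB(A).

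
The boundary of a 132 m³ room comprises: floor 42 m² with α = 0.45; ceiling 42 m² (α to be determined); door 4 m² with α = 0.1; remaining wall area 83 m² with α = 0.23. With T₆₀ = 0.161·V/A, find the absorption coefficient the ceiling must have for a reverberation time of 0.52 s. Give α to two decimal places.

0.06

A = 0.161·V/T₆₀ = 0.161·132/0.52 = 40.87 m² sabins.
Absorption from the other surfaces = 42·0.45 + 4·0.1 + 83·0.23 = 38.39 m², so the ceiling must supply 2.48 m² over 42 m².
α = 2.48/42 = 0.059.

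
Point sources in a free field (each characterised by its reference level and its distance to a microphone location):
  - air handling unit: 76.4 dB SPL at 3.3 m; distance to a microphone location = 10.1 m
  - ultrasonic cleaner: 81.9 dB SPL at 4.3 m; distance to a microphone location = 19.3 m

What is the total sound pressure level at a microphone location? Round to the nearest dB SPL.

71 dB SPL

Propagate each source to the receiver with L = L_ref − 20·log₁₀(r/r_ref), then add intensities.
air handling unit: 76.4 − 20·log₁₀(10.1/3.3) = 76.4 − 9.72 = 66.68 dB SPL.
ultrasonic cleaner: 81.9 − 20·log₁₀(19.3/4.3) = 81.9 − 13.04 = 68.86 dB SPL.
Σ 10^(L/10) = 1.235e+07 → L_total = 10·log₁₀(1.235e+07) = 70.92 dB SPL.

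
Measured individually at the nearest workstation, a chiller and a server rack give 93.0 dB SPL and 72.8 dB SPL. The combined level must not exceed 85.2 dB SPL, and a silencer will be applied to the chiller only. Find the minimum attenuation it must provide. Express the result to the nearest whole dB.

8 dB

Everything except the chiller sums to 10^(72.8/10) = 1.905e+07 in linear terms, 72.80 dB SPL.
To meet 85.2 dB SPL overall, the treated chiller may contribute at most 10^(85.2/10) − 1.905e+07 = 3.121e+08, i.e. 84.94 dB SPL.
So the chiller must be reduced from 93.0 to 84.94 dB SPL: IL = 8.06 dB.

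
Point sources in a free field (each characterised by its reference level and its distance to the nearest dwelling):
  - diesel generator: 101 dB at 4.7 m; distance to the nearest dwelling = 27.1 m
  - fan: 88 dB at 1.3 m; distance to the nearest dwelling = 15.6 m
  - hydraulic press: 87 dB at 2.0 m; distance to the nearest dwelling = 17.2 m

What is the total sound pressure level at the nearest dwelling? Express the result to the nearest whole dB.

Apply inverse-square spreading to bring every level to the receiver, then sum 10^(L/10).
diesel generator: 101 − 20·log₁₀(27.1/4.7) = 101 − 15.22 = 85.78 dB.
fan: 88 − 20·log₁₀(15.6/1.3) = 88 − 21.58 = 66.42 dB.
hydraulic press: 87 − 20·log₁₀(17.2/2.0) = 87 − 18.69 = 68.31 dB.
Σ 10^(L/10) = 3.898e+08 → L_total = 10·log₁₀(3.898e+08) = 85.91 dB.

86 dB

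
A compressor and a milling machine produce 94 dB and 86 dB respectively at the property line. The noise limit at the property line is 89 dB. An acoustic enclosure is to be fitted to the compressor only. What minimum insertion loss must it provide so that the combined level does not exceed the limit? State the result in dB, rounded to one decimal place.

Everything except the compressor sums to 10^(86/10) = 3.981e+08 in linear terms, 86.00 dB.
The limit corresponds to 10^(89/10) = 7.943e+08; subtracting the fixed part leaves 3.962e+08 for the compressor, i.e. 85.98 dB.
So the compressor must be reduced from 94 to 85.98 dB: IL = 8.02 dB.

8.0 dB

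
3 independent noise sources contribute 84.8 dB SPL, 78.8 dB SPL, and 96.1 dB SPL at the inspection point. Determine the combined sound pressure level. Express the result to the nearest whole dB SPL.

For uncorrelated sources the intensities add, so convert each level to linear form, sum, and take 10·log₁₀ of the total.
Σ 10^(L/10) = 10^(84.8/10) + 10^(78.8/10) + 10^(96.1/10) = 4.452e+09.
L_total = 10·log₁₀(4.452e+09) = 96.49 dB SPL.

96 dB SPL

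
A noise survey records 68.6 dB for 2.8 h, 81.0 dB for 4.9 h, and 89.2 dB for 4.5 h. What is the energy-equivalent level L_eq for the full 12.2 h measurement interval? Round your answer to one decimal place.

85.6 dB

Weight each interval's intensity by its duration and average over T = 12.2 h:
Σ tᵢ·10^(Lᵢ/10) = 2.8·10^(68.6/10) + 4.9·10^(81.0/10) + 4.5·10^(89.2/10) = 4.380e+09.
L_eq = 10·log₁₀(4.380e+09/12.2) = 85.55 dB.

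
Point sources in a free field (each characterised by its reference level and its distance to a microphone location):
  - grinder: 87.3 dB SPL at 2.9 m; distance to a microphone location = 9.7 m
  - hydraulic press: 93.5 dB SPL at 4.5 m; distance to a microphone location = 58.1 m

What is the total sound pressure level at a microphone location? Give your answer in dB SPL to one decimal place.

77.9 dB SPL

Apply inverse-square spreading to bring every level to the receiver, then sum 10^(L/10).
grinder: 87.3 − 20·log₁₀(9.7/2.9) = 87.3 − 10.49 = 76.81 dB SPL.
hydraulic press: 93.5 − 20·log₁₀(58.1/4.5) = 93.5 − 22.22 = 71.28 dB SPL.
Σ 10^(L/10) = 6.143e+07 → L_total = 10·log₁₀(6.143e+07) = 77.88 dB SPL.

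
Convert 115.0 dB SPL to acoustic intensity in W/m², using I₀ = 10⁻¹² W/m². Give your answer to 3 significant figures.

0.316 W/m²

L = 10·log₁₀(I/I₀) ⇒ I = I₀·10^(L/10) = 10⁻¹² × 10^11.50.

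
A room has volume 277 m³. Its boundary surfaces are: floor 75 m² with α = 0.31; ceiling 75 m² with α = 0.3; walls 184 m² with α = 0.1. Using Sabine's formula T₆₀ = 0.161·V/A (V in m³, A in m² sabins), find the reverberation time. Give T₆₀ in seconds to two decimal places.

A = Σ Sᵢαᵢ = 75·0.31 + 75·0.3 + 184·0.1 = 64.15 m².
T₆₀ = 0.161 × 277 / 64.15 = 0.695 s.

0.70 s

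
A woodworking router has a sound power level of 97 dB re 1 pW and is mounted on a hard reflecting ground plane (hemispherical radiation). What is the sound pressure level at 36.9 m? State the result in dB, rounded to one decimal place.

57.7 dB

Free-field hemispherical radiation: L_p = L_w − 10·log₁₀(2π·r²), r = 36.9 m.
2π·r² = 8555 m², 10·log₁₀ of that is 39.322 dB.
L_p = 97 − 39.322 = 57.68 dB.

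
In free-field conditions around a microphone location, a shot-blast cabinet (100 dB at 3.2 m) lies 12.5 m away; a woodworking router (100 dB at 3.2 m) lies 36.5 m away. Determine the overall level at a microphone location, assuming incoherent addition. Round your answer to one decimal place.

88.6 dB

First find each source's level at the receiver (point-source: −20·log₁₀(r/r_ref)), then combine on an intensity basis.
shot-blast cabinet: 100 − 20·log₁₀(12.5/3.2) = 100 − 11.84 = 88.16 dB.
woodworking router: 100 − 20·log₁₀(36.5/3.2) = 100 − 21.14 = 78.86 dB.
Σ 10^(L/10) = 7.322e+08 → L_total = 10·log₁₀(7.322e+08) = 88.65 dB.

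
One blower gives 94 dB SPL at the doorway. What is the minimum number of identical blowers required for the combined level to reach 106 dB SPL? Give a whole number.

16

The shortfall is 106 − 94 = 12.0 dB, and N units add 10·log₁₀ N, so need 10·log₁₀ N ≥ 12.0.
N ≥ 10^(12.0/10) = 15.849, so N = 16.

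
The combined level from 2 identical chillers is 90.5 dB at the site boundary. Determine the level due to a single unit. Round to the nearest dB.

87 dB

Dividing the total intensity by 2 lowers the level by 10·log₁₀ 2 = 3.010 dB: L₁ = 90.5 − 3.010.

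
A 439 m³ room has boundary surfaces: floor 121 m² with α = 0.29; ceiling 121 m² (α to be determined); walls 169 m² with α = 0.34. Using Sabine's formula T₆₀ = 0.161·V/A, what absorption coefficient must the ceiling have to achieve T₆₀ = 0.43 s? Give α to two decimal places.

Required total absorption A = 0.161·439/0.43 = 164.37 m².
Absorption from the other surfaces = 121·0.29 + 169·0.34 = 92.55 m², so the ceiling must supply 71.82 m² over 121 m².
α = 71.82/121 = 0.594.

0.59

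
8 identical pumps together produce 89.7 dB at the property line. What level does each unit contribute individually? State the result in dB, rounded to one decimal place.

80.7 dB

8 equal contributions raise the level by 10·log₁₀ 8 = 9.031 dB, so each unit alone gives 89.7 − 9.031.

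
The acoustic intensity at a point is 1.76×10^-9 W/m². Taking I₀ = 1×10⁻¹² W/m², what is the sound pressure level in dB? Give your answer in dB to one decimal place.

32.5 dB

Dividing by I₀ shifts the exponent by 12: I/I₀ = 1.76×10^3.
L = 10·(0.2455 + 3) = 32.46 dB.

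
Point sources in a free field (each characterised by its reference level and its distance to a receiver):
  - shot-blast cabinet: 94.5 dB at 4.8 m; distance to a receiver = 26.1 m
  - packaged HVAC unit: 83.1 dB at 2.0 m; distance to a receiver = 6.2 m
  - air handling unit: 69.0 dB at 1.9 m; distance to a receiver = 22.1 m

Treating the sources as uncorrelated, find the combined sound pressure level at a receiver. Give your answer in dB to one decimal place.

80.7 dB

First find each source's level at the receiver (point-source: −20·log₁₀(r/r_ref)), then combine on an intensity basis.
shot-blast cabinet: 94.5 − 20·log₁₀(26.1/4.8) = 94.5 − 14.71 = 79.79 dB.
packaged HVAC unit: 83.1 − 20·log₁₀(6.2/2.0) = 83.1 − 9.83 = 73.27 dB.
air handling unit: 69.0 − 20·log₁₀(22.1/1.9) = 69.0 − 21.31 = 47.69 dB.
Σ 10^(L/10) = 1.166e+08 → L_total = 10·log₁₀(1.166e+08) = 80.67 dB.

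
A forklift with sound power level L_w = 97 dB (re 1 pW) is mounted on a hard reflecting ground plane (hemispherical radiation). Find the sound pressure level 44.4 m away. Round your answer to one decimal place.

56.1 dB

L_p = L_w − 10·log₁₀(2π·r²) with r = 44.4 m.
2π·r² = 1.239e+04 m², 10·log₁₀ of that is 40.929 dB.
L_p = 97 − 40.929 = 56.07 dB.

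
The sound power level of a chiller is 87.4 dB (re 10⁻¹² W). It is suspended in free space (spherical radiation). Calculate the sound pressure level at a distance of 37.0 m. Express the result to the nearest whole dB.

45 dB

The power spreads over a sphere of area 4π·r², so L_p = L_w − 10·log₁₀(4π·r²).
4π·r² = 1.72e+04 m², 10·log₁₀ of that is 42.356 dB.
L_p = 87.4 − 42.356 = 45.04 dB.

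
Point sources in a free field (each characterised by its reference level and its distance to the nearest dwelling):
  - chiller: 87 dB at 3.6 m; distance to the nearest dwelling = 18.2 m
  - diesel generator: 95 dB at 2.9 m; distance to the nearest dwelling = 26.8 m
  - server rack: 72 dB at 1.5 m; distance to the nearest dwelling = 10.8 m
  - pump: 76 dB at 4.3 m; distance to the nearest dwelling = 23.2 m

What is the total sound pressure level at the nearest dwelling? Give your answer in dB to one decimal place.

77.7 dB

Apply inverse-square spreading to bring every level to the receiver, then sum 10^(L/10).
chiller: 87 − 20·log₁₀(18.2/3.6) = 87 − 14.08 = 72.92 dB.
diesel generator: 95 − 20·log₁₀(26.8/2.9) = 95 − 19.31 = 75.69 dB.
server rack: 72 − 20·log₁₀(10.8/1.5) = 72 − 17.15 = 54.85 dB.
pump: 76 − 20·log₁₀(23.2/4.3) = 76 − 14.64 = 61.36 dB.
Σ 10^(L/10) = 5.831e+07 → L_total = 10·log₁₀(5.831e+07) = 77.66 dB.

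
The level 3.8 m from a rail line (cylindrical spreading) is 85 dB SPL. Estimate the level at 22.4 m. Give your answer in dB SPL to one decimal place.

77.3 dB SPL

Cylindrical spreading from a line source gives a 10·log₁₀(r₂/r₁) drop.
L₂ = 85 − 10·log₁₀(22.4/3.8) = 85 − 7.705 = 77.30 dB SPL.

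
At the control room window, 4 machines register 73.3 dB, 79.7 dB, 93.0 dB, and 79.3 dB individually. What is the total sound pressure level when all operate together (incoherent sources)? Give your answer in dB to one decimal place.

93.4 dB

For uncorrelated sources the intensities add, so convert each level to linear form, sum, and take 10·log₁₀ of the total.
Σ 10^(L/10) = 10^(73.3/10) + 10^(79.7/10) + 10^(93.0/10) + 10^(79.3/10) = 2.195e+09.
L_total = 10·log₁₀(2.195e+09) = 93.41 dB.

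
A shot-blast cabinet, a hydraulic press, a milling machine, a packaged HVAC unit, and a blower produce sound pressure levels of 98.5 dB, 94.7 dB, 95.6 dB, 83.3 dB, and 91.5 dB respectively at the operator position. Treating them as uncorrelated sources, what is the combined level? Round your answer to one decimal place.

For uncorrelated sources the intensities add, so convert each level to linear form, sum, and take 10·log₁₀ of the total.
Σ 10^(L/10) = 10^(98.5/10) + 10^(94.7/10) + 10^(95.6/10) + 10^(83.3/10) + 10^(91.5/10) = 1.529e+10.
L_total = 10·log₁₀(1.529e+10) = 101.84 dB.

101.8 dB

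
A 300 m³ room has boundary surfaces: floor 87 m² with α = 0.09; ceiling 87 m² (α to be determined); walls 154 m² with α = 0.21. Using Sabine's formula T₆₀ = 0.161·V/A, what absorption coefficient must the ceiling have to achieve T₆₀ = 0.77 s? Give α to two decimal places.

A = 0.161·V/T₆₀ = 0.161·300/0.77 = 62.73 m² sabins.
Absorption from the other surfaces = 87·0.09 + 154·0.21 = 40.17 m², so the ceiling must supply 22.56 m² over 87 m².
α = 22.56/87 = 0.259.

0.26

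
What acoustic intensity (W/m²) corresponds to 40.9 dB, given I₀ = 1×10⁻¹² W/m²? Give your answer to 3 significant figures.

I = I₀·10^(L/10) = 10⁻¹² × 10^(40.9/10) = 10^(-7.910).

1.23e-08 W/m²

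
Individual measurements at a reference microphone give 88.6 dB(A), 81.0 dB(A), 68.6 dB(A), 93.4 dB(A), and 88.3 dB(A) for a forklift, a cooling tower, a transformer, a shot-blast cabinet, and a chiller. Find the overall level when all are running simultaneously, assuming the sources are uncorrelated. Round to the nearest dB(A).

96 dB(A)

Incoherent sources combine by intensity addition: L_total = 10·log₁₀(Σ 10^(L_i/10)).
Σ 10^(L/10) = 10^(88.6/10) + 10^(81.0/10) + 10^(68.6/10) + 10^(93.4/10) + 10^(88.3/10) = 3.721e+09.
L_total = 10·log₁₀(3.721e+09) = 95.71 dB(A).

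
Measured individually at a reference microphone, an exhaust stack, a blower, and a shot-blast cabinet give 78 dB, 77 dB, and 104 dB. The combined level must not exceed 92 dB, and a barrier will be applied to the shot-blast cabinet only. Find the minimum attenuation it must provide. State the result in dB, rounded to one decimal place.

Fixed contribution from the other sources: Σ 10^(L/10) = 10^(78/10) + 10^(77/10) = 1.132e+08 (80.54 dB).
To meet 92 dB overall, the treated shot-blast cabinet may contribute at most 10^(92/10) − 1.132e+08 = 1.472e+09, i.e. 91.68 dB.
So the shot-blast cabinet must be reduced from 104 to 91.68 dB: IL = 12.32 dB.

12.3 dB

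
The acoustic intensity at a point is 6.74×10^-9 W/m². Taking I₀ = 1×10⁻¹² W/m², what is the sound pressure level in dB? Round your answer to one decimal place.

L = 10·log₁₀(I/I₀) = 10·log₁₀(6.74×10^-9/10⁻¹²) = 10·log₁₀(6.74×10^3).
L = 10·(0.8287 + 3) = 38.29 dB.

38.3 dB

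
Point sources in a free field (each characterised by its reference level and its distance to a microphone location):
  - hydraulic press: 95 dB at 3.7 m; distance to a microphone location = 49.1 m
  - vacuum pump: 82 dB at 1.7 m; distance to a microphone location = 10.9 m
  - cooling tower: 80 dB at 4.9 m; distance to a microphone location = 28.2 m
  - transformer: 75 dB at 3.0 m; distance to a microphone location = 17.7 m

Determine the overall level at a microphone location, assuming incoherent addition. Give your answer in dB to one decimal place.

Apply inverse-square spreading to bring every level to the receiver, then sum 10^(L/10).
hydraulic press: 95 − 20·log₁₀(49.1/3.7) = 95 − 22.46 = 72.54 dB.
vacuum pump: 82 − 20·log₁₀(10.9/1.7) = 82 − 16.14 = 65.86 dB.
cooling tower: 80 − 20·log₁₀(28.2/4.9) = 80 − 15.20 = 64.80 dB.
transformer: 75 − 20·log₁₀(17.7/3.0) = 75 − 15.42 = 59.58 dB.
Σ 10^(L/10) = 2.574e+07 → L_total = 10·log₁₀(2.574e+07) = 74.11 dB.

74.1 dB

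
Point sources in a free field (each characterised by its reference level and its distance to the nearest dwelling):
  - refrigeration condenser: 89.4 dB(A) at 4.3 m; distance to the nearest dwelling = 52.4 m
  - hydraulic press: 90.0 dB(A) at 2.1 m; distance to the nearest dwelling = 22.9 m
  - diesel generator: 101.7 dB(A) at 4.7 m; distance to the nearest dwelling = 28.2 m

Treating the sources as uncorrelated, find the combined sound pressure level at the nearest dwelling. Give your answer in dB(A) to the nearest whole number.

Propagate each source to the receiver with L = L_ref − 20·log₁₀(r/r_ref), then add intensities.
refrigeration condenser: 89.4 − 20·log₁₀(52.4/4.3) = 89.4 − 21.72 = 67.68 dB(A).
hydraulic press: 90.0 − 20·log₁₀(22.9/2.1) = 90.0 − 20.75 = 69.25 dB(A).
diesel generator: 101.7 − 20·log₁₀(28.2/4.7) = 101.7 − 15.56 = 86.14 dB(A).
Σ 10^(L/10) = 4.251e+08 → L_total = 10·log₁₀(4.251e+08) = 86.29 dB(A).

86 dB(A)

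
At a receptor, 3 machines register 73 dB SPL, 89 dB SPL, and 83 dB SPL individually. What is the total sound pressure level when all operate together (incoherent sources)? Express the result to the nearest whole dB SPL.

90 dB SPL

Incoherent sources combine by intensity addition: L_total = 10·log₁₀(Σ 10^(L_i/10)).
Σ 10^(L/10) = 10^(73/10) + 10^(89/10) + 10^(83/10) = 1.014e+09.
L_total = 10·log₁₀(1.014e+09) = 90.06 dB SPL.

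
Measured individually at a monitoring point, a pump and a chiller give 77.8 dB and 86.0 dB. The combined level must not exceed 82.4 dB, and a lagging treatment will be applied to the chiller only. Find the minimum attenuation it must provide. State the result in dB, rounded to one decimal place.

Fixed contribution from the other source: Σ 10^(L/10) = 10^(77.8/10) = 6.026e+07 (77.80 dB).
The limit corresponds to 10^(82.4/10) = 1.738e+08; subtracting the fixed part leaves 1.135e+08 for the chiller, i.e. 80.55 dB.
Required insertion loss = 86.0 − 80.55 = 5.45 dB.

5.4 dB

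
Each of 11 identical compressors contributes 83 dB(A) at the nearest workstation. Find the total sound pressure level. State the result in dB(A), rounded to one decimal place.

L_total = L₁ + 10·log₁₀ N for N identical incoherent sources.
L_total = 83 + 10·log₁₀(11) = 83 + 10.414 = 93.41 dB(A).

93.4 dB(A)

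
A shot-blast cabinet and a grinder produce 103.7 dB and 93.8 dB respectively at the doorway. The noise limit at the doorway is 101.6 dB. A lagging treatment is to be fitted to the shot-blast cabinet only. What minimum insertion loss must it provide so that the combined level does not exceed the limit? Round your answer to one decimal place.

2.9 dB

Everything except the shot-blast cabinet sums to 10^(93.8/10) = 2.399e+09 in linear terms, 93.80 dB.
To meet 101.6 dB overall, the treated shot-blast cabinet may contribute at most 10^(101.6/10) − 2.399e+09 = 1.206e+10, i.e. 100.81 dB.
Required insertion loss = 103.7 − 100.81 = 2.89 dB.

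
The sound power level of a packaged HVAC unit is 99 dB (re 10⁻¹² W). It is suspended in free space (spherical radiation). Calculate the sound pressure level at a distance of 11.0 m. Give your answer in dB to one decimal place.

67.2 dB

Free-field spherical radiation: L_p = L_w − 10·log₁₀(4π·r²), r = 11.0 m.
4π·r² = 1521 m², 10·log₁₀ of that is 31.820 dB.
L_p = 99 − 31.820 = 67.18 dB.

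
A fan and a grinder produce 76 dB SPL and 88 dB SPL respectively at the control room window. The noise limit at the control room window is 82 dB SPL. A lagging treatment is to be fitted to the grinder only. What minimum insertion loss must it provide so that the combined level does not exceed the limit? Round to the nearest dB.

Fixed contribution from the other source: Σ 10^(L/10) = 10^(76/10) = 3.981e+07 (76.00 dB SPL).
To meet 82 dB SPL overall, the treated grinder may contribute at most 10^(82/10) − 3.981e+07 = 1.187e+08, i.e. 80.74 dB SPL.
Required insertion loss = 88 − 80.74 = 7.26 dB.

7 dB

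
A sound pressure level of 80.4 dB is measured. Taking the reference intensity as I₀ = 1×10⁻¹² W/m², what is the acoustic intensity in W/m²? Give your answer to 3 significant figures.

L = 10·log₁₀(I/I₀) ⇒ I = I₀·10^(L/10) = 10⁻¹² × 10^8.04.

0.000110 W/m²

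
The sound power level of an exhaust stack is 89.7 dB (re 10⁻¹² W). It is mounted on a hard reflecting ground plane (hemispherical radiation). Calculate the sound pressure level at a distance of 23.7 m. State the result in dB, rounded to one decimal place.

54.2 dB

L_p = L_w − 10·log₁₀(2π·r²) with r = 23.7 m.
2π·r² = 3529 m², 10·log₁₀ of that is 35.477 dB.
L_p = 89.7 − 35.477 = 54.22 dB.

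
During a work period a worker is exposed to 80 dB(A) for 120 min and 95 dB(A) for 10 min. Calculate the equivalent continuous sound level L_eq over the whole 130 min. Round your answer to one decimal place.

The energy average is taken in the linear domain: L_eq = 10·log₁₀[(Σ tᵢ·10^(Lᵢ/10))/T], T = 130 min.
Σ tᵢ·10^(Lᵢ/10) = 120·10^(80/10) + 10·10^(95/10) = 4.362e+10.
L_eq = 10·log₁₀(4.362e+10/130) = 85.26 dB(A).

85.3 dB(A)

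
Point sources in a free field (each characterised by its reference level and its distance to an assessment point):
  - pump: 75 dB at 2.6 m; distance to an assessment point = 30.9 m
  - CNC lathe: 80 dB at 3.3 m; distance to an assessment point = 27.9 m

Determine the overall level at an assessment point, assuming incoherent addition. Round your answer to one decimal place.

Apply inverse-square spreading to bring every level to the receiver, then sum 10^(L/10).
pump: 75 − 20·log₁₀(30.9/2.6) = 75 − 21.50 = 53.50 dB.
CNC lathe: 80 − 20·log₁₀(27.9/3.3) = 80 − 18.54 = 61.46 dB.
Σ 10^(L/10) = 1.623e+06 → L_total = 10·log₁₀(1.623e+06) = 62.10 dB.

62.1 dB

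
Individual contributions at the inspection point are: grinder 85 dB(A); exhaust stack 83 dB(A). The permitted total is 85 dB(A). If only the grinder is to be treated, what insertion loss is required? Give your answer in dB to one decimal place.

4.3 dB

The untreated sources together contribute 10^(83/10) = 1.995e+08, i.e. 83.00 dB(A).
The limit corresponds to 10^(85/10) = 3.162e+08; subtracting the fixed part leaves 1.167e+08 for the grinder, i.e. 80.67 dB(A).
Required insertion loss = 85 − 80.67 = 4.33 dB.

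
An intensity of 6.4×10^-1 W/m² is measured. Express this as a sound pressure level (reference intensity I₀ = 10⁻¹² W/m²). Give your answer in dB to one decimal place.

L = 10·log₁₀(I/I₀) = 10·log₁₀(6.4×10^-1/10⁻¹²) = 10·log₁₀(6.4×10^11).
L = 10·(0.8062 + 11) = 118.06 dB.

118.1 dB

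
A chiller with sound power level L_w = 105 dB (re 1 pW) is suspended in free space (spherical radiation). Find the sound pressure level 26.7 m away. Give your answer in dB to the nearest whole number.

The power spreads over a sphere of area 4π·r², so L_p = L_w − 10·log₁₀(4π·r²).
4π·r² = 8958 m², 10·log₁₀ of that is 39.522 dB.
L_p = 105 − 39.522 = 65.48 dB.

65 dB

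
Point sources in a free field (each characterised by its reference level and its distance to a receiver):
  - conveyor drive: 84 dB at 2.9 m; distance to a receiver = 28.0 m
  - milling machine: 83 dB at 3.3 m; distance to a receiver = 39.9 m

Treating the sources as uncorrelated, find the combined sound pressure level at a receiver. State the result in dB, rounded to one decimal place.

66.1 dB

Apply inverse-square spreading to bring every level to the receiver, then sum 10^(L/10).
conveyor drive: 84 − 20·log₁₀(28.0/2.9) = 84 − 19.70 = 64.30 dB.
milling machine: 83 − 20·log₁₀(39.9/3.3) = 83 − 21.65 = 61.35 dB.
Σ 10^(L/10) = 4.059e+06 → L_total = 10·log₁₀(4.059e+06) = 66.08 dB.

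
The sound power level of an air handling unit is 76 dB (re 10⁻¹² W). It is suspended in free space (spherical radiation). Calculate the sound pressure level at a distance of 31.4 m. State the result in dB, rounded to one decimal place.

35.1 dB

L_p = L_w − 10·log₁₀(4π·r²) with r = 31.4 m.
4π·r² = 1.239e+04 m², 10·log₁₀ of that is 40.931 dB.
L_p = 76 − 40.931 = 35.07 dB.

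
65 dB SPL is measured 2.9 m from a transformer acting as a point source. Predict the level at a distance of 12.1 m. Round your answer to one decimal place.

Spherical spreading from a point source gives a 20·log₁₀(r₂/r₁) drop.
L₂ = 65 − 20·log₁₀(12.1/2.9) = 65 − 12.408 = 52.59 dB SPL.

52.6 dB SPL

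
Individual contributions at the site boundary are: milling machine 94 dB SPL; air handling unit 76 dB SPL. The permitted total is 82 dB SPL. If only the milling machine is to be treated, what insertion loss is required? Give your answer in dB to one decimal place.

13.3 dB

Fixed contribution from the other source: Σ 10^(L/10) = 10^(76/10) = 3.981e+07 (76.00 dB SPL).
To meet 82 dB SPL overall, the treated milling machine may contribute at most 10^(82/10) − 3.981e+07 = 1.187e+08, i.e. 80.74 dB SPL.
So the milling machine must be reduced from 94 to 80.74 dB SPL: IL = 13.26 dB.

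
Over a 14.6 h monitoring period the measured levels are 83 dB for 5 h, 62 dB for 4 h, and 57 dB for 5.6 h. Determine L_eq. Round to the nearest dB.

78 dB

Weight each interval's intensity by its duration and average over T = 14.6 h:
Σ tᵢ·10^(Lᵢ/10) = 5·10^(83/10) + 4·10^(62/10) + 5.6·10^(57/10) = 1.007e+09.
L_eq = 10·log₁₀(1.007e+09/14.6) = 78.39 dB.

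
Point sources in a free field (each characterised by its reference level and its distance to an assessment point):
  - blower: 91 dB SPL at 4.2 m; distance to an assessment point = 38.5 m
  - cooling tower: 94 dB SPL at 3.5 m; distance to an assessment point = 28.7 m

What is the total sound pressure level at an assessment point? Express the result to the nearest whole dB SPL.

77 dB SPL

First find each source's level at the receiver (point-source: −20·log₁₀(r/r_ref)), then combine on an intensity basis.
blower: 91 − 20·log₁₀(38.5/4.2) = 91 − 19.24 = 71.76 dB SPL.
cooling tower: 94 − 20·log₁₀(28.7/3.5) = 94 − 18.28 = 75.72 dB SPL.
Σ 10^(L/10) = 5.234e+07 → L_total = 10·log₁₀(5.234e+07) = 77.19 dB SPL.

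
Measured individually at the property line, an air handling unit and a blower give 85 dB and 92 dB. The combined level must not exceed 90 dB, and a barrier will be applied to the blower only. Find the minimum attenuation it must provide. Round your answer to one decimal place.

3.7 dB

Everything except the blower sums to 10^(85/10) = 3.162e+08 in linear terms, 85.00 dB.
The limit corresponds to 10^(90/10) = 1.000e+09; subtracting the fixed part leaves 6.838e+08 for the blower, i.e. 88.35 dB.
Required insertion loss = 92 − 88.35 = 3.65 dB.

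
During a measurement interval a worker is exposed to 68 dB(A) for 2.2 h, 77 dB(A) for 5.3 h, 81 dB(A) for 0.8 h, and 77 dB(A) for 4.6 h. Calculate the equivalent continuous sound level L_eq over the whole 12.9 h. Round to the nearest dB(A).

77 dB(A)

Weight each interval's intensity by its duration and average over T = 12.9 h:
Σ tᵢ·10^(Lᵢ/10) = 2.2·10^(68/10) + 5.3·10^(77/10) + 0.8·10^(81/10) + 4.6·10^(77/10) = 6.108e+08.
L_eq = 10·log₁₀(6.108e+08/12.9) = 76.75 dB(A).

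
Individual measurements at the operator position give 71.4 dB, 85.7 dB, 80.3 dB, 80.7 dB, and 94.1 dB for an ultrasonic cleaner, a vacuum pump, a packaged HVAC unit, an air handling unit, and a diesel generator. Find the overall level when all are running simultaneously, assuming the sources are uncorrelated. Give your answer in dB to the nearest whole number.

For uncorrelated sources the intensities add, so convert each level to linear form, sum, and take 10·log₁₀ of the total.
Σ 10^(L/10) = 10^(71.4/10) + 10^(85.7/10) + 10^(80.3/10) + 10^(80.7/10) + 10^(94.1/10) = 3.180e+09.
L_total = 10·log₁₀(3.180e+09) = 95.02 dB.

95 dB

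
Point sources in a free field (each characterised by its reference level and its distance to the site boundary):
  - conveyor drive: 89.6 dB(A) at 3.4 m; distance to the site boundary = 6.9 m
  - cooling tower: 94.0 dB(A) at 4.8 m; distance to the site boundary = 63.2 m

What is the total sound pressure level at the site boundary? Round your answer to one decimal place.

83.7 dB(A)

Propagate each source to the receiver with L = L_ref − 20·log₁₀(r/r_ref), then add intensities.
conveyor drive: 89.6 − 20·log₁₀(6.9/3.4) = 89.6 − 6.15 = 83.45 dB(A).
cooling tower: 94.0 − 20·log₁₀(63.2/4.8) = 94.0 − 22.39 = 71.61 dB(A).
Σ 10^(L/10) = 2.359e+08 → L_total = 10·log₁₀(2.359e+08) = 83.73 dB(A).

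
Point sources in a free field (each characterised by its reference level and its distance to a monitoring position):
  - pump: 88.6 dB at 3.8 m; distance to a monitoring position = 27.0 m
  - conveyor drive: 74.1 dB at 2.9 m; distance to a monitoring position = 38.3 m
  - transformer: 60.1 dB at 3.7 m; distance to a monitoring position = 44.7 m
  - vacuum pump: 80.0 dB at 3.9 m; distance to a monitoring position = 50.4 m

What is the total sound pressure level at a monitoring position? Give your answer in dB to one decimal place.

71.8 dB

Propagate each source to the receiver with L = L_ref − 20·log₁₀(r/r_ref), then add intensities.
pump: 88.6 − 20·log₁₀(27.0/3.8) = 88.6 − 17.03 = 71.57 dB.
conveyor drive: 74.1 − 20·log₁₀(38.3/2.9) = 74.1 − 22.42 = 51.68 dB.
transformer: 60.1 − 20·log₁₀(44.7/3.7) = 60.1 − 21.64 = 38.46 dB.
vacuum pump: 80.0 − 20·log₁₀(50.4/3.9) = 80.0 − 22.23 = 57.77 dB.
Σ 10^(L/10) = 1.510e+07 → L_total = 10·log₁₀(1.510e+07) = 71.79 dB.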